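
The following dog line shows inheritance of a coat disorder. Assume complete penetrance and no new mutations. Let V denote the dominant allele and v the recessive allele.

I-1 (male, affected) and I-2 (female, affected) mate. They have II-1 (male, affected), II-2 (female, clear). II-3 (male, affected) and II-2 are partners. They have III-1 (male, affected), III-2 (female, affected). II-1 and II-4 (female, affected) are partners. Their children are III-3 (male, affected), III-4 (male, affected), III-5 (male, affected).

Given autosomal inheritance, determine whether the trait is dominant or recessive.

dominant

I-1 and I-2 are both affected yet have a clear child II-2. Under a recessive model two affected parents are homozygous and every child would be affected, so the trait cannot be recessive.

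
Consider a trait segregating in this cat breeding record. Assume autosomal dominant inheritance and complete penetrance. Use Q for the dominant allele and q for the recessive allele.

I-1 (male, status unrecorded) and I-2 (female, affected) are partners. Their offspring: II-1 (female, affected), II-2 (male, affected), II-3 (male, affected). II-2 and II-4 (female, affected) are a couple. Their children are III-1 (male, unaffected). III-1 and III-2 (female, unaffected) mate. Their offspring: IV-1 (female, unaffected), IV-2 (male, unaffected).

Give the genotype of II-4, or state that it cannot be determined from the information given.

Qq

From phenotype alone, II-4 is QQ or Qq.
II-4 is affected so carries Q and passed q to III-1 (qq), so II-4 is Qq.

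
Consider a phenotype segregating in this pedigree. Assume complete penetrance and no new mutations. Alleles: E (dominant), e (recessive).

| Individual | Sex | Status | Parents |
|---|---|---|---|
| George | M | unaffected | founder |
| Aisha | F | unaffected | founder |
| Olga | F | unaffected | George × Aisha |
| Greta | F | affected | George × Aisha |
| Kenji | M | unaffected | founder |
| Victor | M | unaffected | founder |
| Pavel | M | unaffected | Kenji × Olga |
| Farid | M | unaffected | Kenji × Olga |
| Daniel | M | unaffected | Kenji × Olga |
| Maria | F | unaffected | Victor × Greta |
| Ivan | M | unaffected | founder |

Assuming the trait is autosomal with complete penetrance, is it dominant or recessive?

George and Aisha are both unaffected yet have an affected child Greta. Under dominance, an affected child requires at least one affected parent, so the trait cannot be dominant.

recessive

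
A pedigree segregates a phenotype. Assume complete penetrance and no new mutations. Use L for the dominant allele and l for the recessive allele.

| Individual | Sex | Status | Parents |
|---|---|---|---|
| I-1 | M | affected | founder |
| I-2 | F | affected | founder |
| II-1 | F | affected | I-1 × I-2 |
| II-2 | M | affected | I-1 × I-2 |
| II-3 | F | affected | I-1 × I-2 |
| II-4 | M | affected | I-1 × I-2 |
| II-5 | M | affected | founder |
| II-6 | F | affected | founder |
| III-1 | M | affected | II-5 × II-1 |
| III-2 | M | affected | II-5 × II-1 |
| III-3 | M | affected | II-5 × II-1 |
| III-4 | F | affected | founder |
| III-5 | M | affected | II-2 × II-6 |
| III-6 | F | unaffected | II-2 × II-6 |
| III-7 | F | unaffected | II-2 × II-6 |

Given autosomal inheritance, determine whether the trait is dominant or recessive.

dominant

II-2 and II-6 are both affected yet have an unaffected child III-6. Under a recessive model two affected parents are homozygous and every child would be affected, so the trait cannot be recessive.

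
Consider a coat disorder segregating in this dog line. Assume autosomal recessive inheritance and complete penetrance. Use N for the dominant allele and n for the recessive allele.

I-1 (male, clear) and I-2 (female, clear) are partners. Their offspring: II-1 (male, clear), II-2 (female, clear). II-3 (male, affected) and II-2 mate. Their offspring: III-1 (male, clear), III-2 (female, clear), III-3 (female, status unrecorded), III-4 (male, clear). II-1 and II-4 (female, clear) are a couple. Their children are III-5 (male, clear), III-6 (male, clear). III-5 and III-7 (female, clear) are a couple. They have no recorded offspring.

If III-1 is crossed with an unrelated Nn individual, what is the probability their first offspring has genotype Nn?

1/2

III-1 is clear so carries N and received n from II-3 (nn), so III-1 is Nn.
The cross gives 1/4 NN : 1/2 Nn : 1/4 nn, so P(offspring has genotype Nn) = 1/2.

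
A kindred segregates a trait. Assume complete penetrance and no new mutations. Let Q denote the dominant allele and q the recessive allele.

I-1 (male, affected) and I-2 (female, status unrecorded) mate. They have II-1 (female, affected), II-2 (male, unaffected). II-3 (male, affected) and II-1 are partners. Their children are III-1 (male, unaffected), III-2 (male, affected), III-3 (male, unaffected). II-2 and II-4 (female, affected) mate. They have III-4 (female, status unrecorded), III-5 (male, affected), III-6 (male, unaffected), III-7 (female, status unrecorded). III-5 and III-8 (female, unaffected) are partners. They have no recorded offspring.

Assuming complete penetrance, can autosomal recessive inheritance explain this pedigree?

Under autosomal recessive, III-1 (unaffected, male) cannot arise from II-3 (affected) × II-1 (affected).

No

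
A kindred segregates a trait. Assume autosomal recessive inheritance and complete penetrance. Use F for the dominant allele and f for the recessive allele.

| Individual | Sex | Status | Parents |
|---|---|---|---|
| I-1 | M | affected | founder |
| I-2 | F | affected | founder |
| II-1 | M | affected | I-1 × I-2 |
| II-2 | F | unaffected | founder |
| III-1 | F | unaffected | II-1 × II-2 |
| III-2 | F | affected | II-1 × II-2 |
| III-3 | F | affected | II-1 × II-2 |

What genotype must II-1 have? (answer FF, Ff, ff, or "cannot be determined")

II-1 is affected, so II-1 is ff.

ff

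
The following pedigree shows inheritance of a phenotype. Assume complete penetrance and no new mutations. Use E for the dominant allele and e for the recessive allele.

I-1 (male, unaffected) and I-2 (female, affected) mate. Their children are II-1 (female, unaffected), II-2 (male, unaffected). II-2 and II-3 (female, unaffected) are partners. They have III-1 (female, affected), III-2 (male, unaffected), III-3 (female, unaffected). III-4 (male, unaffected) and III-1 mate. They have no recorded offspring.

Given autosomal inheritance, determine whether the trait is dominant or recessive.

recessive

II-2 and II-3 are both unaffected yet have an affected child III-1. Under dominance, an affected child requires at least one affected parent, so the trait cannot be dominant.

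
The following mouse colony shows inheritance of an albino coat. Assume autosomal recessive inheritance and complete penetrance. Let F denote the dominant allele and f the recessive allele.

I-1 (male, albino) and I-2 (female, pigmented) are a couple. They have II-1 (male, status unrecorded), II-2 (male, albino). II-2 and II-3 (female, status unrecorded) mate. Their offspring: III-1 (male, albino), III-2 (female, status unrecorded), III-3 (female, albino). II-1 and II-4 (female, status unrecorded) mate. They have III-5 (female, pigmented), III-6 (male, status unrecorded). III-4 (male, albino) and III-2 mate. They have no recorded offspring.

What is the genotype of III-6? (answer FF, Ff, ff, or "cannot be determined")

III-6's phenotype is unrecorded, and no parent or child forces a single allele at both positions; consistent genotype assignments exist with III-6 as FF or Ff or ff.

cannot be determined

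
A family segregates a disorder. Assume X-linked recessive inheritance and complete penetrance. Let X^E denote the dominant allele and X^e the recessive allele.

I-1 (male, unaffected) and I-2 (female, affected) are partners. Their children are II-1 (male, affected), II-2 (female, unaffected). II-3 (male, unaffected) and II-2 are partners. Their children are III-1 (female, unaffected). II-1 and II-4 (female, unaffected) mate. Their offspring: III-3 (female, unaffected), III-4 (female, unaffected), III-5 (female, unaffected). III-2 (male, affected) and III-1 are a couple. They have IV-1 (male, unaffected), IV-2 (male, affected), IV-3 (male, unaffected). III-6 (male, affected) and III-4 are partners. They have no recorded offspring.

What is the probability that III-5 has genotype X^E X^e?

III-5 is unaffected so carries E and received e from II-1 (X^e Y), so III-5 is X^E X^e, giving P(X^E X^e) = 1.

1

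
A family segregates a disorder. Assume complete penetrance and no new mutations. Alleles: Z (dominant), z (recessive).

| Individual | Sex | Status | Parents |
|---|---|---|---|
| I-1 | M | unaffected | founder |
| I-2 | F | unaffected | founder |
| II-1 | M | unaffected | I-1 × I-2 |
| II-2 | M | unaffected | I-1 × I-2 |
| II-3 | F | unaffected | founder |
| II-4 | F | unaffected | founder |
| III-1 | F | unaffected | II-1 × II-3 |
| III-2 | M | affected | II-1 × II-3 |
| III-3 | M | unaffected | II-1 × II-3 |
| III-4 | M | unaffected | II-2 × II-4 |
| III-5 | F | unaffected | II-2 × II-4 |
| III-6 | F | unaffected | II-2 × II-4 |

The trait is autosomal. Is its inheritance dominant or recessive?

recessive

II-1 and II-3 are both unaffected yet have an affected child III-2. Under dominance, an affected child requires at least one affected parent, so the trait cannot be dominant.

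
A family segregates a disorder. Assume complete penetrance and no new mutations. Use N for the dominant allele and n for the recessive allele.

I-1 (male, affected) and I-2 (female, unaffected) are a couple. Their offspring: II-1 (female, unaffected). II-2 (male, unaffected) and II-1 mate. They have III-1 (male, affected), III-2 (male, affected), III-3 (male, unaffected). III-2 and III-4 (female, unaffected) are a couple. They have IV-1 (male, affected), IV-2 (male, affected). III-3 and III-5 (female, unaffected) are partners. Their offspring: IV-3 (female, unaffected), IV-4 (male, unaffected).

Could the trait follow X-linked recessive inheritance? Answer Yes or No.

A consistent assignment under X-linked recessive exists: I-1 X^n Y, I-2 X^N X^N, II-1 X^N X^n, II-2 X^N Y, III-1 X^n Y, III-2 X^n Y, III-3 X^N Y, III-4 X^N X^n, III-5 X^N X^N, IV-1 X^n Y, IV-2 X^n Y, IV-3 X^N X^N, IV-4 X^N Y.
In this assignment every recorded phenotype matches its genotype and every non-founder's genotype is obtainable from its parents' genotypes, so the pedigree is consistent.

Yes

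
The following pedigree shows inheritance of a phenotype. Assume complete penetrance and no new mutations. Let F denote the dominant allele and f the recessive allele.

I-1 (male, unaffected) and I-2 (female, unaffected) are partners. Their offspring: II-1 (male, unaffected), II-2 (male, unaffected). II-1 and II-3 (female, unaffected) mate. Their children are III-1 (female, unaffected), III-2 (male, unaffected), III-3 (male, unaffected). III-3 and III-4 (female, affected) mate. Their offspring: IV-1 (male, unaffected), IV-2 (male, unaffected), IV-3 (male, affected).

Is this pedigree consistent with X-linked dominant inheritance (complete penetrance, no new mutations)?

A consistent assignment under X-linked dominant exists: I-1 X^f Y, I-2 X^f X^f, II-1 X^f Y, II-2 X^f Y, II-3 X^f X^f, III-1 X^f X^f, III-2 X^f Y, III-3 X^f Y, III-4 X^F X^f, IV-1 X^f Y, IV-2 X^f Y, IV-3 X^F Y.
In this assignment every recorded phenotype matches its genotype and every non-founder's genotype is obtainable from its parents' genotypes, so the pedigree is consistent.

Yes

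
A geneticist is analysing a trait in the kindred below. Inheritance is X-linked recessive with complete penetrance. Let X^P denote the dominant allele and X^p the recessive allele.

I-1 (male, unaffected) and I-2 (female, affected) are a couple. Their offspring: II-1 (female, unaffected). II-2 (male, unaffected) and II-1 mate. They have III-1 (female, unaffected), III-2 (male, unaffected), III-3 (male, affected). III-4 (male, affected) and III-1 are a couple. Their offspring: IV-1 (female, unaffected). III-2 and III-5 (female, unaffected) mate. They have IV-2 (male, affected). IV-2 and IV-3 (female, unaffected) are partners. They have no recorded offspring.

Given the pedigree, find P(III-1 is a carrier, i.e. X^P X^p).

1/3

II-2 is unaffected, so II-2 is X^P Y.
II-1 is unaffected so carries P and received p from I-2 (X^p X^p), so II-1 is X^P X^p.
Their cross gives offspring ratios 1/2 X^P X^P : 1/2 X^P X^p. Conditioning on III-1 being unaffected, P(X^P X^p) = 1/2 / 1 = 1/2 before taking III-1's own offspring into account.
III-4 is affected, so III-4 is X^p Y.
Now use III-1's offspring. Probability of each recorded status — unaffected daughter IV-1: 1/2 if III-1 is X^P X^p, 1 if X^P X^P.
Bayes: P(X^P X^p) = 1/2·1/2 / (1/2·1/2 + 1/2·1) = 1/3.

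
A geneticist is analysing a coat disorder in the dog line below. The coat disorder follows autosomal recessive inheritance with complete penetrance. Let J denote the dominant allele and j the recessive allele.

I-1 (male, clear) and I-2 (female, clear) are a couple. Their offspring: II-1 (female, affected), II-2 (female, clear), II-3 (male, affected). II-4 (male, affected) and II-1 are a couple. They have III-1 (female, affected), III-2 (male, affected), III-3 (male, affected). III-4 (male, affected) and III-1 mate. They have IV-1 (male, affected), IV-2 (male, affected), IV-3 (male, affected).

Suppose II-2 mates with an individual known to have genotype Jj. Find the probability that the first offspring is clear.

I-1 is clear so carries J and passed j to II-1 (jj), so I-1 is Jj.
I-2 is clear so carries J and passed j to II-1 (jj), so I-2 is Jj.
II-2 is a clear offspring of I-1 (Jj) × I-2 (Jj), whose cross gives 1/4 JJ : 1/2 Jj : 1/4 jj; conditioning on being clear, II-2 is JJ with probability 1/3, Jj with probability 2/3.
Summing over parental genotype combinations, P(offspring is clear) = 1/3·1 + 2/3·3/4 = 5/6.

5/6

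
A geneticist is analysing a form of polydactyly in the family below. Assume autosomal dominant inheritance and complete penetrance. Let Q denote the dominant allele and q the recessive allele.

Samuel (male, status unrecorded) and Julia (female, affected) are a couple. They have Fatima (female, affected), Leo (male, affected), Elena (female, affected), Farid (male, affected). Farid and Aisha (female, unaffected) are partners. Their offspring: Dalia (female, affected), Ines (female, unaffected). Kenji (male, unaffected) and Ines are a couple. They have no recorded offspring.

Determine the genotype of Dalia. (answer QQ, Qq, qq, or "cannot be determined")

From phenotype alone, Dalia is QQ or Qq.
Dalia is affected so carries Q and received q from Aisha (qq), so Dalia is Qq.

Qq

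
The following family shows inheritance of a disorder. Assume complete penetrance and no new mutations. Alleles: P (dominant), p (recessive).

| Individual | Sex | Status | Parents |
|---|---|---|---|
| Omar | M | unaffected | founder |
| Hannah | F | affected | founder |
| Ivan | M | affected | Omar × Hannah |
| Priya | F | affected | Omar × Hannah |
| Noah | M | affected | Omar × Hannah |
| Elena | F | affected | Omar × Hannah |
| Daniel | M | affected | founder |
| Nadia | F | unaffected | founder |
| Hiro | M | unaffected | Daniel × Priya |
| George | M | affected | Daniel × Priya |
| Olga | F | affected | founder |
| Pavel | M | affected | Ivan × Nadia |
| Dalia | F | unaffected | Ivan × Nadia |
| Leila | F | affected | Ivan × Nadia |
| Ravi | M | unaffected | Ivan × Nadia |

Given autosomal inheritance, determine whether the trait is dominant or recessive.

dominant

Daniel and Priya are both affected yet have an unaffected child Hiro. Under a recessive model two affected parents are homozygous and every child would be affected, so the trait cannot be recessive.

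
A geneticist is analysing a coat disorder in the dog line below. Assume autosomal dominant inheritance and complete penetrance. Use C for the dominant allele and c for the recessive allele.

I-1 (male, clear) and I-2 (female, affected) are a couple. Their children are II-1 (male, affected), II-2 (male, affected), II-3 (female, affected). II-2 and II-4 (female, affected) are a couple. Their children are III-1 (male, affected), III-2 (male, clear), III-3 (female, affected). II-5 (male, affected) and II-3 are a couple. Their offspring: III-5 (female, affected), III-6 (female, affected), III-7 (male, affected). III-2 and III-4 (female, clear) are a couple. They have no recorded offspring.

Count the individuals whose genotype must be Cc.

Obligate heterozygotes: II-1 is affected so carries C and received c from I-1 (cc), so II-1 is Cc; II-2 is affected so carries C and received c from I-1 (cc), so II-2 is Cc; II-3 is affected so carries C and received c from I-1 (cc), so II-3 is Cc; II-4 is affected so carries C and passed c to III-2 (cc), so II-4 is Cc.
Every other individual is either homozygous by phenotype or has at least one consistent homozygous assignment, so the count is 4.

4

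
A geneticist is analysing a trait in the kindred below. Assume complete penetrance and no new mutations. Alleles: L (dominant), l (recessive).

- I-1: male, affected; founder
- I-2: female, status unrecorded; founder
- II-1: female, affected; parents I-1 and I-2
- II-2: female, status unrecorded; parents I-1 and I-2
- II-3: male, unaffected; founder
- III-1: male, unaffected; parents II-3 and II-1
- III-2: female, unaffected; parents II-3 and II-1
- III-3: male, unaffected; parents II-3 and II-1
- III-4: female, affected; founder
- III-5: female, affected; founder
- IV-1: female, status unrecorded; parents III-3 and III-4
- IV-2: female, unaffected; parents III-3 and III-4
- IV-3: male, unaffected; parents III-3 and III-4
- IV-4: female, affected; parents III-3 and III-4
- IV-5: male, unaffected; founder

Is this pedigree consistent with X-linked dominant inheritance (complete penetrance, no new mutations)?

Yes

A consistent assignment under X-linked dominant exists: I-1 X^L Y, I-2 X^L X^l, II-1 X^L X^l, II-2 X^L X^L, II-3 X^l Y, III-1 X^l Y, III-2 X^l X^l, III-3 X^l Y, III-4 X^L X^l, III-5 X^L X^L, IV-1 X^L X^l, IV-2 X^l X^l, IV-3 X^l Y, IV-4 X^L X^l, IV-5 X^l Y.
In this assignment every recorded phenotype matches its genotype and every non-founder's genotype is obtainable from its parents' genotypes, so the pedigree is consistent.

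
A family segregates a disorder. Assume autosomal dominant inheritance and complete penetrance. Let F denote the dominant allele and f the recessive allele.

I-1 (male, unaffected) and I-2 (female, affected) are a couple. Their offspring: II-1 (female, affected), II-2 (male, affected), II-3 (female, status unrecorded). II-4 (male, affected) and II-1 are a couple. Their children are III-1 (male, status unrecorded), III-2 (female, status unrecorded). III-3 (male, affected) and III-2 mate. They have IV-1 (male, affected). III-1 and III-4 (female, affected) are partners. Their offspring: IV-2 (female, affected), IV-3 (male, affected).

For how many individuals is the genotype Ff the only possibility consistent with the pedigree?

2

Obligate heterozygotes: II-1 is affected so carries F and received f from I-1 (ff), so II-1 is Ff; II-2 is affected so carries F and received f from I-1 (ff), so II-2 is Ff.
Every other individual is either homozygous by phenotype or has at least one consistent homozygous assignment, so the count is 2.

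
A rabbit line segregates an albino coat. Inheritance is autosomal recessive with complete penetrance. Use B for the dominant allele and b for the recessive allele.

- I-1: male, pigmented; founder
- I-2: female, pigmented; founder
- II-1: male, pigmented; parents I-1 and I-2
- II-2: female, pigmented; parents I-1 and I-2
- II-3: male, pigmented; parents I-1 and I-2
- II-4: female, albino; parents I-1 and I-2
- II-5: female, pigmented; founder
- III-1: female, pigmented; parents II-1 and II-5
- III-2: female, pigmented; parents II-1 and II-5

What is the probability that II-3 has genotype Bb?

I-1 is pigmented so carries B and passed b to II-4 (bb), so I-1 is Bb.
I-2 is pigmented so carries B and passed b to II-4 (bb), so I-2 is Bb.
Their cross gives offspring ratios 1/4 BB : 1/2 Bb : 1/4 bb. Conditioning on II-3 being pigmented, P(Bb) = 1/2 / 3/4 = 2/3.

2/3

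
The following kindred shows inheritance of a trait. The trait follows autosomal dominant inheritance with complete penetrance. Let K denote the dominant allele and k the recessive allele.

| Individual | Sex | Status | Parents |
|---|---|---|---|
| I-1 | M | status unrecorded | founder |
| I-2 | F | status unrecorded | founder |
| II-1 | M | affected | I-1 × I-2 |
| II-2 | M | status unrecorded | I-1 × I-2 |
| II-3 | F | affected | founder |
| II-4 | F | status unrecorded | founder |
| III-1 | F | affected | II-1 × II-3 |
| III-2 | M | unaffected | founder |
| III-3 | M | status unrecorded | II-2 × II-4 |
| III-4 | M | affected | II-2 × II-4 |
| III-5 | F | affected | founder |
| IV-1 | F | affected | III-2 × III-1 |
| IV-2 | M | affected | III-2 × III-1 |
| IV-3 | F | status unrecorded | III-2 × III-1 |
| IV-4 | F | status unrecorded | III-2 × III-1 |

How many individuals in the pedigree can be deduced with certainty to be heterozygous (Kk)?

2

Obligate heterozygotes: IV-1 is affected so carries K and received k from III-2 (kk), so IV-1 is Kk; IV-2 is affected so carries K and received k from III-2 (kk), so IV-2 is Kk.
Every other individual is either homozygous by phenotype or has at least one consistent homozygous assignment, so the count is 2.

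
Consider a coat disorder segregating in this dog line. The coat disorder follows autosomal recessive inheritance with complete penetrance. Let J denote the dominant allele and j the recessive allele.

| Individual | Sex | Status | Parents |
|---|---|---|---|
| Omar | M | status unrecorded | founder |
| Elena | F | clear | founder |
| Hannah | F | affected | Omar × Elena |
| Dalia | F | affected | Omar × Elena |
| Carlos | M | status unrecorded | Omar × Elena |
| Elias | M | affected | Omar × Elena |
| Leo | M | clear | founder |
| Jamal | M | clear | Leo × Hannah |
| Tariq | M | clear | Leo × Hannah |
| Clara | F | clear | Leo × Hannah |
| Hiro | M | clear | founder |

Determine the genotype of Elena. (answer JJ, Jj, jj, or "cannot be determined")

Jj

From phenotype alone, Elena is JJ or Jj.
Elena is clear so carries J and passed j to Hannah (jj), so Elena is Jj.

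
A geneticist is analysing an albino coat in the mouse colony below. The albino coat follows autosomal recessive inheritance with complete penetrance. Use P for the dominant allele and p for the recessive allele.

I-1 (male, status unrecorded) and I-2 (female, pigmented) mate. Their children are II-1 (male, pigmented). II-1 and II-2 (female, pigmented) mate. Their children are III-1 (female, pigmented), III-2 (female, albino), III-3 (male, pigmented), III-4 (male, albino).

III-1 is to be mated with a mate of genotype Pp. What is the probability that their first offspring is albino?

1/6

II-1 is pigmented so carries P and passed p to III-2 (pp), so II-1 is Pp.
II-2 is pigmented so carries P and passed p to III-2 (pp), so II-2 is Pp.
III-1 is a pigmented offspring of II-1 (Pp) × II-2 (Pp), whose cross gives 1/4 PP : 1/2 Pp : 1/4 pp; conditioning on being pigmented, III-1 is PP with probability 1/3, Pp with probability 2/3.
Summing over parental genotype combinations, P(offspring is albino) = 2/3·1/4 = 1/6.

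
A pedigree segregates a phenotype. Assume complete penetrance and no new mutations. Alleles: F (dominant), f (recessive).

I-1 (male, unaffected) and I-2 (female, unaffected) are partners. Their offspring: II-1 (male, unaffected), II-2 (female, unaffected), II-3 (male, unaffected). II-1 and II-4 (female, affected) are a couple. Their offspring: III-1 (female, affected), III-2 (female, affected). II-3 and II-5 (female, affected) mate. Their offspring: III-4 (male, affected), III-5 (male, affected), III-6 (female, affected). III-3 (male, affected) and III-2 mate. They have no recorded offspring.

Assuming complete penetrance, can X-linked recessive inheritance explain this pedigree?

No

Under X-linked recessive, III-1 (affected, female) cannot arise from II-1 (unaffected) × II-4 (affected).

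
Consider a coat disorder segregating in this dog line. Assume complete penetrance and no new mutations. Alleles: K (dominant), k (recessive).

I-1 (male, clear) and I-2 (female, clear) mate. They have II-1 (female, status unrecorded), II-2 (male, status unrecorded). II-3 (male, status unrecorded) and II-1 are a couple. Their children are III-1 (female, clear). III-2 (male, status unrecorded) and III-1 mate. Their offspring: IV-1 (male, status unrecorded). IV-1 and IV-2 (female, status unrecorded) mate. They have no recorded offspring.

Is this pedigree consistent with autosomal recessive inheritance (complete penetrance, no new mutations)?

A consistent assignment under autosomal recessive exists: I-1 KK, I-2 KK, II-1 KK, II-2 KK, II-3 KK, III-1 KK, III-2 KK, IV-1 KK, IV-2 KK.
In this assignment every recorded phenotype matches its genotype and every non-founder's genotype is obtainable from its parents' genotypes, so the pedigree is consistent.

Yes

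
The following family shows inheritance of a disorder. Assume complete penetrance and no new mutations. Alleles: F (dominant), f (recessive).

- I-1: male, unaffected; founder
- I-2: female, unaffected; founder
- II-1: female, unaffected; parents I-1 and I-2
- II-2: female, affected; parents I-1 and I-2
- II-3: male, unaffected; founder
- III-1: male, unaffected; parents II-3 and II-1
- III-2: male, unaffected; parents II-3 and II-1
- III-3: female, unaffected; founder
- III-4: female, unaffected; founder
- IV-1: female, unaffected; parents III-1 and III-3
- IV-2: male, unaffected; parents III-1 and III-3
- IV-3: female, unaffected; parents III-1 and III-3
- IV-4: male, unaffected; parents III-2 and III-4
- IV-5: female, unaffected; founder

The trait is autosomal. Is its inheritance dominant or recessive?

recessive

I-1 and I-2 are both unaffected yet have an affected child II-2. Under dominance, an affected child requires at least one affected parent, so the trait cannot be dominant.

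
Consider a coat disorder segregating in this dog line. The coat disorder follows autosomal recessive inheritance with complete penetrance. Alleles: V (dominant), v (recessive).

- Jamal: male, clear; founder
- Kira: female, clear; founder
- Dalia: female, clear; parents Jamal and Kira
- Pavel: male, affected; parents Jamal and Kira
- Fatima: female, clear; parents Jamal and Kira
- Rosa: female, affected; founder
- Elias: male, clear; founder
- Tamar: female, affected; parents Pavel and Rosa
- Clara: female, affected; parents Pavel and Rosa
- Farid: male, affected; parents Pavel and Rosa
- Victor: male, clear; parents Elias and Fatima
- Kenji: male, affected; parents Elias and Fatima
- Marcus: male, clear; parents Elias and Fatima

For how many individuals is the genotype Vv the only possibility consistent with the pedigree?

Obligate heterozygotes: Jamal is clear so carries V and passed v to Pavel (vv), so Jamal is Vv; Kira is clear so carries V and passed v to Pavel (vv), so Kira is Vv; Fatima is clear so carries V and passed v to Kenji (vv), so Fatima is Vv; Elias is clear so carries V and passed v to Kenji (vv), so Elias is Vv.
Every other individual is either homozygous by phenotype or has at least one consistent homozygous assignment, so the count is 4.

4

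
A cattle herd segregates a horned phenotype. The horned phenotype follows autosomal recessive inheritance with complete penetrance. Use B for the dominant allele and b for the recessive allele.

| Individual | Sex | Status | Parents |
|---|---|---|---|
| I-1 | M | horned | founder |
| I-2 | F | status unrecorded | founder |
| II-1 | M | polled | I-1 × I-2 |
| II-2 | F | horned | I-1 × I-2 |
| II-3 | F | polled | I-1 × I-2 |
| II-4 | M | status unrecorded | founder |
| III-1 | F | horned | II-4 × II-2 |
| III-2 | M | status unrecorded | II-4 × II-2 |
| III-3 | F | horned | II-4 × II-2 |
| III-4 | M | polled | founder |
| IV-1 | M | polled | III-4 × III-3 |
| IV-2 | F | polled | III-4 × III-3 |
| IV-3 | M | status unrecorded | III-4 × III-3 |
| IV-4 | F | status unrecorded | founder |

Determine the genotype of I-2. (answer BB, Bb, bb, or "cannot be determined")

Bb

From phenotype alone, I-2 is BB or Bb or bb.
I-2 passed B to II-1 (Bb, whose b came from I-1) and passed b to II-2 (bb), so I-2 is Bb.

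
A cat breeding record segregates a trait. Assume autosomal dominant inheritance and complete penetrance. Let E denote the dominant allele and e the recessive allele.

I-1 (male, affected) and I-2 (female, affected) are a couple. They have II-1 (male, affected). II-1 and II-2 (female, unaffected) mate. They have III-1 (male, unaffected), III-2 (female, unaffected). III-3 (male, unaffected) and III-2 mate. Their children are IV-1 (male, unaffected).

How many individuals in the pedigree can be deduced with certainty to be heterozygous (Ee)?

1

Obligate heterozygotes: II-1 is affected so carries E and passed e to III-1 (ee), so II-1 is Ee.
Every other individual is either homozygous by phenotype or has at least one consistent homozygous assignment, so the count is 1.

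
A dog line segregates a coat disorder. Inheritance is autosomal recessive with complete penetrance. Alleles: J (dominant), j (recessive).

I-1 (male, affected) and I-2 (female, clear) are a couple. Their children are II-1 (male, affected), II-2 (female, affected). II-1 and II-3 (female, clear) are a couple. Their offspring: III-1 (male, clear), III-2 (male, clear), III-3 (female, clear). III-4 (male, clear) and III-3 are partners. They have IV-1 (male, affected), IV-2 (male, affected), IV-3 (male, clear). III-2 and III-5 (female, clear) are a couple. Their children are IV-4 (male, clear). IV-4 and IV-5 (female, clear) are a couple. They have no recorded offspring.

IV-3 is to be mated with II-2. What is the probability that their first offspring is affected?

III-4 is clear so carries J and passed j to IV-1 (jj), so III-4 is Jj.
III-3 is clear so carries J and received j from II-1 (jj), so III-3 is Jj.
IV-3 is a clear offspring of III-4 (Jj) × III-3 (Jj), whose cross gives 1/4 JJ : 1/2 Jj : 1/4 jj; conditioning on being clear, IV-3 is JJ with probability 1/3, Jj with probability 2/3.
II-2 is affected, so II-2 is jj.
Summing over parental genotype combinations, P(offspring is affected) = 2/3·1/2 = 1/3.

1/3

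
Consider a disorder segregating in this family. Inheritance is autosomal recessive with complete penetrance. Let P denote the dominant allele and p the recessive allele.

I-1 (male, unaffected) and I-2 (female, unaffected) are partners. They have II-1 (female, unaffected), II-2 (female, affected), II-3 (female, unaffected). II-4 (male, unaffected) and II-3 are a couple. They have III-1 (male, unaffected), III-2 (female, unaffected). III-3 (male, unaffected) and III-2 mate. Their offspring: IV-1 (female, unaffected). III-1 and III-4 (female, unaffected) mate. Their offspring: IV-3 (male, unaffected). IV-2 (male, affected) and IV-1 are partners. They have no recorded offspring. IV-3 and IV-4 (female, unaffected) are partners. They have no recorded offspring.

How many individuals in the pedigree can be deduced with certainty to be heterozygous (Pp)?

Obligate heterozygotes: I-1 is unaffected so carries P and passed p to II-2 (pp), so I-1 is Pp; I-2 is unaffected so carries P and passed p to II-2 (pp), so I-2 is Pp.
Every other individual is either homozygous by phenotype or has at least one consistent homozygous assignment, so the count is 2.

2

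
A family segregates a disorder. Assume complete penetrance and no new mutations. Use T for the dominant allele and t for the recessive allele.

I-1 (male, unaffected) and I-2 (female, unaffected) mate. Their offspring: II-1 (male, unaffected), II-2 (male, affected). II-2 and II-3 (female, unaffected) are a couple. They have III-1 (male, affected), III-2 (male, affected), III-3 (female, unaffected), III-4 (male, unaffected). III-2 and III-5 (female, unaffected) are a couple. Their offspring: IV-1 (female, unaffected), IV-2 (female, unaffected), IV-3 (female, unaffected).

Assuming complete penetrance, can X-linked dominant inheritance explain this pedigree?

Under X-linked dominant, II-2 (affected, male) cannot arise from I-1 (unaffected) × I-2 (unaffected).

No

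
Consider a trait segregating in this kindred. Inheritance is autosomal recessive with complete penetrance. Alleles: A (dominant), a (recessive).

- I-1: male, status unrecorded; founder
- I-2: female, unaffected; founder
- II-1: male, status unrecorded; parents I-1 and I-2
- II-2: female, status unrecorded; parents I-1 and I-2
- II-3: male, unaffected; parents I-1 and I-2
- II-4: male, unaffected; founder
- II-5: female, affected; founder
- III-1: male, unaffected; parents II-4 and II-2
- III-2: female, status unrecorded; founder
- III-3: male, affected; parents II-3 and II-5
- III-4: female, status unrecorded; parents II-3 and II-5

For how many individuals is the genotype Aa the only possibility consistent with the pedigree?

1

Obligate heterozygotes: II-3 is unaffected so carries A and passed a to III-3 (aa), so II-3 is Aa.
Every other individual is either homozygous by phenotype or has at least one consistent homozygous assignment, so the count is 1.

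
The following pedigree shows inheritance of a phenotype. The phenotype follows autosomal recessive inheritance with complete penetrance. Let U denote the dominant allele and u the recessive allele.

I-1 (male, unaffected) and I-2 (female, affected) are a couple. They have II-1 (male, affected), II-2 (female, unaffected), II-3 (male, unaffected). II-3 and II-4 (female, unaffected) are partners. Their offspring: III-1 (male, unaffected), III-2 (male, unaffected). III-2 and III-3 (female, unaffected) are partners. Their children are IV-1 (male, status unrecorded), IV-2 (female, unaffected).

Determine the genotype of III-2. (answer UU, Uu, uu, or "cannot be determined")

cannot be determined

III-2's phenotype allows UU or Uu, and no parent or child forces a single allele at both positions; consistent genotype assignments exist with III-2 as UU or Uu.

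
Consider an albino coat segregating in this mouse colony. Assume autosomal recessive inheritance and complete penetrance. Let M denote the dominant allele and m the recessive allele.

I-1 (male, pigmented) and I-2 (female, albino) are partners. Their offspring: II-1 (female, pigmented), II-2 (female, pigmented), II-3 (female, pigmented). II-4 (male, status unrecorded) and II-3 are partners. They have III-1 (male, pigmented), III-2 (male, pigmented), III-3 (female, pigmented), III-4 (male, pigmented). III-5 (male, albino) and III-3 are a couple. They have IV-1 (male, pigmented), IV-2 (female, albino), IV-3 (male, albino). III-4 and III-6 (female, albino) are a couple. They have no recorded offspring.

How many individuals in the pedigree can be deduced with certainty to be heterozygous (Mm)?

5

Obligate heterozygotes: II-1 is pigmented so carries M and received m from I-2 (mm), so II-1 is Mm; II-2 is pigmented so carries M and received m from I-2 (mm), so II-2 is Mm; II-3 is pigmented so carries M and received m from I-2 (mm), so II-3 is Mm; III-3 is pigmented so carries M and passed m to IV-2 (mm), so III-3 is Mm; IV-1 is pigmented so carries M and received m from III-5 (mm), so IV-1 is Mm.
Every other individual is either homozygous by phenotype or has at least one consistent homozygous assignment, so the count is 5.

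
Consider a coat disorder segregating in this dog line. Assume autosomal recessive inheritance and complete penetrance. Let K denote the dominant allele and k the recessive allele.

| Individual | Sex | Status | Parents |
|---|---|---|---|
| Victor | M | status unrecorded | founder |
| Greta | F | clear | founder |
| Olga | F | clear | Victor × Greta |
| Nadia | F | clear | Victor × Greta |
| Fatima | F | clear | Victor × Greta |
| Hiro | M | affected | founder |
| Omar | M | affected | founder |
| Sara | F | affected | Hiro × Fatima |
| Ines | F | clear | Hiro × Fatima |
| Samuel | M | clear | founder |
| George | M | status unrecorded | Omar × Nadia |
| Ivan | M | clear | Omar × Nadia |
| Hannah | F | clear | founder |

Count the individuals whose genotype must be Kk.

Obligate heterozygotes: Fatima is clear so carries K and passed k to Sara (kk), so Fatima is Kk; Ines is clear so carries K and received k from Hiro (kk), so Ines is Kk; Ivan is clear so carries K and received k from Omar (kk), so Ivan is Kk.
Every other individual is either homozygous by phenotype or has at least one consistent homozygous assignment, so the count is 3.

3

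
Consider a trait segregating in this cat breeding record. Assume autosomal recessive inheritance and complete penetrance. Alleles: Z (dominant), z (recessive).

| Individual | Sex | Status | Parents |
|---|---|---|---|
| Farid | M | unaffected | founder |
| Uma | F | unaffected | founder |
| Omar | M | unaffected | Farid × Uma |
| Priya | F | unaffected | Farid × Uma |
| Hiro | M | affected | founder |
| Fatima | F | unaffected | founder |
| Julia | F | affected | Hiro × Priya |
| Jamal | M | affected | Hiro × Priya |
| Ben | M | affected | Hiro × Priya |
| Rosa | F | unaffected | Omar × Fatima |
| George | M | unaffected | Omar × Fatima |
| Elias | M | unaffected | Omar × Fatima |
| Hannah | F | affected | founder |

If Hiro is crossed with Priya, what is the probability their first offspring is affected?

1/2

Hiro is affected, so Hiro is zz.
Priya is unaffected so carries Z and passed z to Julia (zz), so Priya is Zz.
The cross gives 1/2 Zz : 1/2 zz, so P(offspring is affected) = 1/2.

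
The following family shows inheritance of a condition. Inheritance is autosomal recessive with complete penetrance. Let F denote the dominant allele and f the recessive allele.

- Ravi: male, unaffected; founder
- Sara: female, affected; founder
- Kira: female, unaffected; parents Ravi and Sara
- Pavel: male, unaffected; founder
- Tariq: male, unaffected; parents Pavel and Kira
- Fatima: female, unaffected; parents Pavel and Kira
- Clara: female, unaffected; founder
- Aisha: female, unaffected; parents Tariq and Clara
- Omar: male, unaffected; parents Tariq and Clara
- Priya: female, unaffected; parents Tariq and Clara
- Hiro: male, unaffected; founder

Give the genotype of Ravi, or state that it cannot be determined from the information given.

Ravi's phenotype allows FF or Ff, and no parent or child forces a single allele at both positions; consistent genotype assignments exist with Ravi as FF or Ff.

cannot be determined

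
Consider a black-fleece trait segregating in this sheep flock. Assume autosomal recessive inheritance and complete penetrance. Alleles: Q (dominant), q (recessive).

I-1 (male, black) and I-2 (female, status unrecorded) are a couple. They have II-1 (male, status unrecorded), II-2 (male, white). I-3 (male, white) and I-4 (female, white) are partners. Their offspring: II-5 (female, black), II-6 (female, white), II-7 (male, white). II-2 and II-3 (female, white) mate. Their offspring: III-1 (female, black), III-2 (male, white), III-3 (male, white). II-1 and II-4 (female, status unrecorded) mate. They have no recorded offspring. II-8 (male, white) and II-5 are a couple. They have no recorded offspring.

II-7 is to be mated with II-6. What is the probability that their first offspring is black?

1/9

I-3 is white so carries Q and passed q to II-5 (qq), so I-3 is Qq.
I-4 is white so carries Q and passed q to II-5 (qq), so I-4 is Qq.
II-7 is a white offspring of I-3 (Qq) × I-4 (Qq), whose cross gives 1/4 QQ : 1/2 Qq : 1/4 qq; conditioning on being white, II-7 is QQ with probability 1/3, Qq with probability 2/3.
II-6 is a white offspring of I-3 (Qq) × I-4 (Qq), whose cross gives 1/4 QQ : 1/2 Qq : 1/4 qq; conditioning on being white, II-6 is QQ with probability 1/3, Qq with probability 2/3.
Summing over parental genotype combinations, P(offspring is black) = 4/9·1/4 = 1/9.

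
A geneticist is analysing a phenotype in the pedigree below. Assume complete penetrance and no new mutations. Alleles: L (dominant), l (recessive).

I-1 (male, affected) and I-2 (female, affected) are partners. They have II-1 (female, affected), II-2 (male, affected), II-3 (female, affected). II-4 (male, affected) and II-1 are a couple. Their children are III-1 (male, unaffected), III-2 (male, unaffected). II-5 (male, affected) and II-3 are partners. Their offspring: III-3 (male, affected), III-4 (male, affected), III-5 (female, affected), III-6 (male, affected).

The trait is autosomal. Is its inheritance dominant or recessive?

II-4 and II-1 are both affected yet have an unaffected child III-1. Under a recessive model two affected parents are homozygous and every child would be affected, so the trait cannot be recessive.

dominant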